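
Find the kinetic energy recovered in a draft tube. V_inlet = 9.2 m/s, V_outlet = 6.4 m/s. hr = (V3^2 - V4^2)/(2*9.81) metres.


hr = (9.2^2 - 6.4^2) / (2*9.81) = 2.2263 m


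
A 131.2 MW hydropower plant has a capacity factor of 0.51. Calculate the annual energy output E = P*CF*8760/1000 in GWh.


E = 131.2 * 0.51 * 8760 / 1000 = 586.1491 GWh


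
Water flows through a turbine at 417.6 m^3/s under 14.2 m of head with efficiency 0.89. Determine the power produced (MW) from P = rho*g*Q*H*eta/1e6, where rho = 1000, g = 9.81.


P = 1000 * 9.81 * 417.6 * 14.2 * 0.89 / 1e6 = 51.7735 MW


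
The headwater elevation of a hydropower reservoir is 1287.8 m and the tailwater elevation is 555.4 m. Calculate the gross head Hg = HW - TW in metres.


Hg = 1287.8 - 555.4 = 732.4000 m


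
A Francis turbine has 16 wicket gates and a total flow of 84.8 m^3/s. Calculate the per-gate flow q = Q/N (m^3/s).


q = 84.8 / 16 = 5.3000 m^3/s


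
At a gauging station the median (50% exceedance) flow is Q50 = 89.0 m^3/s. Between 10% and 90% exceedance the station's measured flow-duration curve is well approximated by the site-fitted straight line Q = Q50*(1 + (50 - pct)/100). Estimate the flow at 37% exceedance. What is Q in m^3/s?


Q = 89.0 * (1 + (50 - 37)/100) = 100.5700 m^3/s


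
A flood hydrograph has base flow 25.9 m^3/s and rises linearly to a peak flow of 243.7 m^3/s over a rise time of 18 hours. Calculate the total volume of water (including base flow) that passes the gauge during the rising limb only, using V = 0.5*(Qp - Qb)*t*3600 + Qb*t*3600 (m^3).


V = 0.5*(243.7 - 25.9)*18*3600 + 25.9*18*3600 = 8.7350e+06 m^3


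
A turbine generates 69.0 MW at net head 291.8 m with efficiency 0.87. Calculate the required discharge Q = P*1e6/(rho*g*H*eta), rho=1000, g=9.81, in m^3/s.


Q = 69.0 * 1e6 / (1000 * 9.81 * 291.8 * 0.87) = 27.7061 m^3/s


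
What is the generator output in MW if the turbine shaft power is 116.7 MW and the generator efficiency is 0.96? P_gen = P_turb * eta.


P_gen = 116.7 * 0.96 = 112.0320 MW


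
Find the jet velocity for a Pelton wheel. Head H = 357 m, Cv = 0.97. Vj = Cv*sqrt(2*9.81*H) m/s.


Vj = 0.97 * sqrt(2*9.81*357) = 81.1812 m/s


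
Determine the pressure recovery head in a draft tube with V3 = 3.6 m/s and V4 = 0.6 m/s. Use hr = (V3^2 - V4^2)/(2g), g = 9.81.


hr = (3.6^2 - 0.6^2) / (2*9.81) = 0.6422 m


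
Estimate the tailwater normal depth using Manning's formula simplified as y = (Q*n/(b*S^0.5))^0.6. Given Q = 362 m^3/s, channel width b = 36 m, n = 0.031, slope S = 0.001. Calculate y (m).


y = (362 * 0.031 / (36 * 0.001^0.5))^0.6 = 3.9469 m


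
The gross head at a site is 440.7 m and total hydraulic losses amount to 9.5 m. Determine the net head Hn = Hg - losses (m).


Hn = 440.7 - 9.5 = 431.2000 m


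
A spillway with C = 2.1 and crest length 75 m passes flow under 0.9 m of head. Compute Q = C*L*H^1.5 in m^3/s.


Q = 2.1 * 75 * 0.9^1.5 = 134.4759 m^3/s


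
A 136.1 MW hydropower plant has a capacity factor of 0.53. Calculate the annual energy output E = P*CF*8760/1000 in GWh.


E = 136.1 * 0.53 * 8760 / 1000 = 631.8851 GWh


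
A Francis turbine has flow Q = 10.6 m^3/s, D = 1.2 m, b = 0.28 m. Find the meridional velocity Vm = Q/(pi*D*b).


Vm = 10.6 / (pi * 1.2 * 0.28) = 10.0419 m/s


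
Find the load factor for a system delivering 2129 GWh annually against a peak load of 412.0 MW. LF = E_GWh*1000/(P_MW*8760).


LF = 2129 * 1000 / (412.0 * 8760) = 0.5899


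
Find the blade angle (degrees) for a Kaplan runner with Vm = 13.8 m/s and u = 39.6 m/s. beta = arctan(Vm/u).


beta = arctan(13.8 / 39.6) = 19.2127 degrees


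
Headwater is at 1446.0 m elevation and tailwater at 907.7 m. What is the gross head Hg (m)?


Hg = 1446.0 - 907.7 = 538.3000 m


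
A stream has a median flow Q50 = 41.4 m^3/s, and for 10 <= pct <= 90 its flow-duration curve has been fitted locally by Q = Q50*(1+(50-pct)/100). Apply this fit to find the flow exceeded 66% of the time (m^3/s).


Q = 41.4 * (1 + (50 - 66)/100) = 34.7760 m^3/s


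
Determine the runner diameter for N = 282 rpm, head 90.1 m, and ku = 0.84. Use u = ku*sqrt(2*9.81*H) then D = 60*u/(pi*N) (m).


u = 0.84 * sqrt(2*9.81*90.1) = 35.3176 m/s
D = 60 * 35.3176 / (pi * 282) = 2.3919 m


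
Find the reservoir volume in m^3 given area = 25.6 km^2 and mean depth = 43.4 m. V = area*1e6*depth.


V = 25.6 * 1e6 * 43.4 = 1.1110e+09 m^3


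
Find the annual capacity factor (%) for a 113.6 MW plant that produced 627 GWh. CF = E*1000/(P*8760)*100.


CF = 627 * 1000 / (113.6 * 8760) * 100 = 63.0065 %


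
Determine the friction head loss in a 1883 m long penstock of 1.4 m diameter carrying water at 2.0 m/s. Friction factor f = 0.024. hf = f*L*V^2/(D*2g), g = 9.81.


hf = 0.024 * 1883 * 2.0^2 / (1.4 * 2 * 9.81) = 6.5810 m


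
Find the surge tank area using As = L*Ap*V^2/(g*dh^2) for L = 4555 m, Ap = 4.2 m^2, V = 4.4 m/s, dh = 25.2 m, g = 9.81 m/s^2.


As = 4555 * 4.2 * 4.4^2 / (9.81 * 25.2^2) = 59.4529 m^2


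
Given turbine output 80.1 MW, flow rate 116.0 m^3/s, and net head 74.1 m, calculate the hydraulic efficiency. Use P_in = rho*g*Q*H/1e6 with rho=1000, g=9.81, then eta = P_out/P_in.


P_in = 1000 * 9.81 * 116.0 * 74.1 / 1e6 = 84.3228 MW
eta = 80.1 / 84.3228 = 0.9499


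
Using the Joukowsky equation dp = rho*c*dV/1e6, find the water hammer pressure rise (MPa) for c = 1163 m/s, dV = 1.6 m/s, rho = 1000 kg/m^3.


dp = 1000 * 1163 * 1.6 / 1e6 = 1.8608 MPa


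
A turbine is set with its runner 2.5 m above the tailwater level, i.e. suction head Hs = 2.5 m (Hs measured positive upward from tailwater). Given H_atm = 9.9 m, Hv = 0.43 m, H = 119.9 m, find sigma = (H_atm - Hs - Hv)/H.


sigma = (9.9 - 2.5 - 0.43) / 119.9 = 0.0581


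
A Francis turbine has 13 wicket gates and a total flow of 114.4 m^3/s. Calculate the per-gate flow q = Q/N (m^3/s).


q = 114.4 / 13 = 8.8000 m^3/s


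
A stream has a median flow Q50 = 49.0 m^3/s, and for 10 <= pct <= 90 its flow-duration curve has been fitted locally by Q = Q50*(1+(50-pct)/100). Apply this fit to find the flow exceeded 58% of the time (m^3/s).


Q = 49.0 * (1 + (50 - 58)/100) = 45.0800 m^3/s


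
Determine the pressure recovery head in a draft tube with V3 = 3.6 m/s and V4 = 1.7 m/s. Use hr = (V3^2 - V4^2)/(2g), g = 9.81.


hr = (3.6^2 - 1.7^2) / (2*9.81) = 0.5133 m


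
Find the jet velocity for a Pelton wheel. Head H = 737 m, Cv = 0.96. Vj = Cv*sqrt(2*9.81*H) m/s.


Vj = 0.96 * sqrt(2*9.81*737) = 115.4395 m/s


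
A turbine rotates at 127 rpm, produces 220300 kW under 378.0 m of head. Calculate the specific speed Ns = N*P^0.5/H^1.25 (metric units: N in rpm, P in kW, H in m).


Ns = 127 * 220300^0.5 / 378.0^1.25 = 35.7640


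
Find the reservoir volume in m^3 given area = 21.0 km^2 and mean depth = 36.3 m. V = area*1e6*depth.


V = 21.0 * 1e6 * 36.3 = 7.6230e+08 m^3


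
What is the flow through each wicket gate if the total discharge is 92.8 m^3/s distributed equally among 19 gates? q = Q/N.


q = 92.8 / 19 = 4.8842 m^3/s


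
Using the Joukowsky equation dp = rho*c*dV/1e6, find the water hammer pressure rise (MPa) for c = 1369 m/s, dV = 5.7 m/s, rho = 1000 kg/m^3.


dp = 1000 * 1369 * 5.7 / 1e6 = 7.8033 MPa


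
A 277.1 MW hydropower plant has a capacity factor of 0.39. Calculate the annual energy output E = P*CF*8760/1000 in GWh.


E = 277.1 * 0.39 * 8760 / 1000 = 946.6844 GWh


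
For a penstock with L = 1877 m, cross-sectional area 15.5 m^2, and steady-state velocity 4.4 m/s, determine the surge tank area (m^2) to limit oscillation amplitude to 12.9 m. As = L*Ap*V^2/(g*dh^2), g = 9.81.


As = 1877 * 15.5 * 4.4^2 / (9.81 * 12.9^2) = 345.0269 m^2


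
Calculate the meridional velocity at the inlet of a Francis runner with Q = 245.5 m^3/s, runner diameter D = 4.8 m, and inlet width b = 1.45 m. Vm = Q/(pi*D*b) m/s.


Vm = 245.5 / (pi * 4.8 * 1.45) = 11.2277 m/s


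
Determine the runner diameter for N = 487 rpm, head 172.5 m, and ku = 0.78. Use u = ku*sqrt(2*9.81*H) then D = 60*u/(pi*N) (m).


u = 0.78 * sqrt(2*9.81*172.5) = 45.3773 m/s
D = 60 * 45.3773 / (pi * 487) = 1.7796 m


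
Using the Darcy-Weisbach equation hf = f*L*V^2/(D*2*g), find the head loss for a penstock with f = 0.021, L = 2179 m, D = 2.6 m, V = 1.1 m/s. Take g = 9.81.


hf = 0.021 * 2179 * 1.1^2 / (2.6 * 2 * 9.81) = 1.0854 m


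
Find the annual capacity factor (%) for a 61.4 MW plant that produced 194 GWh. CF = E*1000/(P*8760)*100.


CF = 194 * 1000 / (61.4 * 8760) * 100 = 36.0686 %


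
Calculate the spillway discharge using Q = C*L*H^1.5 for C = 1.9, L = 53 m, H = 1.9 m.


Q = 1.9 * 53 * 1.9^1.5 = 263.7302 m^3/s


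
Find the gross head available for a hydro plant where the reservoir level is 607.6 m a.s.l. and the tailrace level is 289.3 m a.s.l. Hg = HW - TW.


Hg = 607.6 - 289.3 = 318.3000 m


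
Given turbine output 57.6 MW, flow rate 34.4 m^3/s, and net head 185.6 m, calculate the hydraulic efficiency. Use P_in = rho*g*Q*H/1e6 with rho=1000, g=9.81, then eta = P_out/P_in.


P_in = 1000 * 9.81 * 34.4 * 185.6 / 1e6 = 62.6333 MW
eta = 57.6 / 62.6333 = 0.9196


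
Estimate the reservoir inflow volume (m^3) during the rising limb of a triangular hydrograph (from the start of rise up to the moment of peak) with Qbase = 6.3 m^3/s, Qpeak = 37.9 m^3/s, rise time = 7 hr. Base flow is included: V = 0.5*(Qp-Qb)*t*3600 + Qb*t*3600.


V = 0.5*(37.9 - 6.3)*7*3600 + 6.3*7*3600 = 556920.0000 m^3


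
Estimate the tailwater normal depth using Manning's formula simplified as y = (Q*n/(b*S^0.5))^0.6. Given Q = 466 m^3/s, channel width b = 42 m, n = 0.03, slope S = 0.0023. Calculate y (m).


y = (466 * 0.03 / (42 * 0.0023^0.5))^0.6 = 3.1977 m


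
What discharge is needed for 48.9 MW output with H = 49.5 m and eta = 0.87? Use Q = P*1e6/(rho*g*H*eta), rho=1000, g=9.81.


Q = 48.9 * 1e6 / (1000 * 9.81 * 49.5 * 0.87) = 115.7485 m^3/s


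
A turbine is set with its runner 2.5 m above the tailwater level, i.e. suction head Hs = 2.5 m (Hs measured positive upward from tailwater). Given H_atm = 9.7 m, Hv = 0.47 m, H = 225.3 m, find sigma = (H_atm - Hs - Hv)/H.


sigma = (9.7 - 2.5 - 0.47) / 225.3 = 0.0299


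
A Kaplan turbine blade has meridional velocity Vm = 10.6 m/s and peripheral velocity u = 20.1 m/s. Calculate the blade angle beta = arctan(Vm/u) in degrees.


beta = arctan(10.6 / 20.1) = 27.8055 degrees


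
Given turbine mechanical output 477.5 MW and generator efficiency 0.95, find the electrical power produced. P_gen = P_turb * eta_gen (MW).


P_gen = 477.5 * 0.95 = 453.6250 MW


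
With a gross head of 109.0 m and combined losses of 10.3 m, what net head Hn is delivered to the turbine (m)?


Hn = 109.0 - 10.3 = 98.7000 m


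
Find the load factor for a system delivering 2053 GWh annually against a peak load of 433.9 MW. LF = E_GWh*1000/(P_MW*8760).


LF = 2053 * 1000 / (433.9 * 8760) = 0.5401


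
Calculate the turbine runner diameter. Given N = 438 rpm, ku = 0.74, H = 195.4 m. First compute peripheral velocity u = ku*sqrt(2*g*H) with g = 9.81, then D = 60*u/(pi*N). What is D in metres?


u = 0.74 * sqrt(2*9.81*195.4) = 45.8188 m/s
D = 60 * 45.8188 / (pi * 438) = 1.9979 m


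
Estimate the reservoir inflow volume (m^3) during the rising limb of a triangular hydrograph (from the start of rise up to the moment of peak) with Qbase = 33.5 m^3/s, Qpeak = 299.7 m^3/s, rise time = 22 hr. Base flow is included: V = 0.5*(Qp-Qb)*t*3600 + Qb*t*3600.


V = 0.5*(299.7 - 33.5)*22*3600 + 33.5*22*3600 = 1.3195e+07 m^3


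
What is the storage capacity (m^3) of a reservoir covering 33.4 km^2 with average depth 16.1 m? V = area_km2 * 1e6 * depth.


V = 33.4 * 1e6 * 16.1 = 5.3774e+08 m^3


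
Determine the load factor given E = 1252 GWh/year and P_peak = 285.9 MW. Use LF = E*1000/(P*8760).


LF = 1252 * 1000 / (285.9 * 8760) = 0.4999


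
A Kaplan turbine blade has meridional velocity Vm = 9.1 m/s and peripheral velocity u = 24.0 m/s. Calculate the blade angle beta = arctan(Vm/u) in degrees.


beta = arctan(9.1 / 24.0) = 20.7651 degrees


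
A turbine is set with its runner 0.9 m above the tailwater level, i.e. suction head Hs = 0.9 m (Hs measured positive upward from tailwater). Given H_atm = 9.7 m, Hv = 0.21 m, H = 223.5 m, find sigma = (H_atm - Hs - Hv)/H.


sigma = (9.7 - 0.9 - 0.21) / 223.5 = 0.0384


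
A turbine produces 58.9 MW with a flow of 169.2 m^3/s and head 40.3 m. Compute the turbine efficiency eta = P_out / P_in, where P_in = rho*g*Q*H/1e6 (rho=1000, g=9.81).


P_in = 1000 * 9.81 * 169.2 * 40.3 / 1e6 = 66.8920 MW
eta = 58.9 / 66.8920 = 0.8805


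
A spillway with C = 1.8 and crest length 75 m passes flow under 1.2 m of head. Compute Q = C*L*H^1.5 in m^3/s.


Q = 1.8 * 75 * 1.2^1.5 = 177.4621 m^3/s


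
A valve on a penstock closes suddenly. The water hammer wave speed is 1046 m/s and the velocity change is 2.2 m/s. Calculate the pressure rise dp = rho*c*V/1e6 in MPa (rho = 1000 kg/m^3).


dp = 1000 * 1046 * 2.2 / 1e6 = 2.3012 MPa


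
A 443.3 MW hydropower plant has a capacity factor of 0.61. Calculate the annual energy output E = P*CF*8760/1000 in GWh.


E = 443.3 * 0.61 * 8760 / 1000 = 2368.8179 GWh


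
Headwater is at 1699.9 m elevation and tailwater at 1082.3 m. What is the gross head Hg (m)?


Hg = 1699.9 - 1082.3 = 617.6000 m


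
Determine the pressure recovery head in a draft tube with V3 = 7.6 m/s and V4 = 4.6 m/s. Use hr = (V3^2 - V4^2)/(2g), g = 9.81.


hr = (7.6^2 - 4.6^2) / (2*9.81) = 1.8654 m


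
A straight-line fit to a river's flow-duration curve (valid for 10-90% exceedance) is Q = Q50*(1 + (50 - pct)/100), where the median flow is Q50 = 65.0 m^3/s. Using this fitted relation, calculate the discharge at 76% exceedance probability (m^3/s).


Q = 65.0 * (1 + (50 - 76)/100) = 48.1000 m^3/s


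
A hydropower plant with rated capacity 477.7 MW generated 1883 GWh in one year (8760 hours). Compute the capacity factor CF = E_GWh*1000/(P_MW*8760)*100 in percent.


CF = 1883 * 1000 / (477.7 * 8760) * 100 = 44.9978 %


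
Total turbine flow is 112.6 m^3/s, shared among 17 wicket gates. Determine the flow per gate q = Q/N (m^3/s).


q = 112.6 / 17 = 6.6235 m^3/s


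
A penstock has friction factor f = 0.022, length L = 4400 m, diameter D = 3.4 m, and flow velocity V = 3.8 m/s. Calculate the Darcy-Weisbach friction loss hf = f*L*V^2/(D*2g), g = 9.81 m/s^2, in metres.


hf = 0.022 * 4400 * 3.8^2 / (3.4 * 2 * 9.81) = 20.9539 m


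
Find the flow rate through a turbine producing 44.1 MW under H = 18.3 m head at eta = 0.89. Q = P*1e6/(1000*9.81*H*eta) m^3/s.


Q = 44.1 * 1e6 / (1000 * 9.81 * 18.3 * 0.89) = 276.0123 m^3/s


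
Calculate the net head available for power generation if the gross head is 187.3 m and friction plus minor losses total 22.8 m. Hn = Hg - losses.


Hn = 187.3 - 22.8 = 164.5000 m


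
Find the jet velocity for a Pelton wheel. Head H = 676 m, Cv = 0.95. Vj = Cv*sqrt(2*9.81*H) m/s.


Vj = 0.95 * sqrt(2*9.81*676) = 109.4073 m/s


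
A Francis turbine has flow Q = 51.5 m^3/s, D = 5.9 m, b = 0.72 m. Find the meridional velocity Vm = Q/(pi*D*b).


Vm = 51.5 / (pi * 5.9 * 0.72) = 3.8590 m/s


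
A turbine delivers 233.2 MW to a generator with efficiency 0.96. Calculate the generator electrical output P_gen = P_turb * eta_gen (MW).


P_gen = 233.2 * 0.96 = 223.8720 MW


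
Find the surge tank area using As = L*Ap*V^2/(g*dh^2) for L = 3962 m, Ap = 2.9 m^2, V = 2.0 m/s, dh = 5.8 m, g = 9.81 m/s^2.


As = 3962 * 2.9 * 2.0^2 / (9.81 * 5.8^2) = 139.2668 m^2


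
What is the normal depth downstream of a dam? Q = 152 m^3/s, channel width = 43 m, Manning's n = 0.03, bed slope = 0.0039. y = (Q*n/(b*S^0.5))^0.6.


y = (152 * 0.03 / (43 * 0.0039^0.5))^0.6 = 1.3740 m


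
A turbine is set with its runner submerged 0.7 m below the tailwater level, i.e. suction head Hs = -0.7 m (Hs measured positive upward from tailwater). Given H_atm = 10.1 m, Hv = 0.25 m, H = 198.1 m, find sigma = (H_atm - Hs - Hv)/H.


sigma = (10.1 - (-0.7) - 0.25) / 198.1 = 0.0533


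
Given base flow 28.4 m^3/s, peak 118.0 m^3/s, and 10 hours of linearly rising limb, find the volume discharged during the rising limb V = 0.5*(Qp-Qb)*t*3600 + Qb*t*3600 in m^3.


V = 0.5*(118.0 - 28.4)*10*3600 + 28.4*10*3600 = 2.6352e+06 m^3


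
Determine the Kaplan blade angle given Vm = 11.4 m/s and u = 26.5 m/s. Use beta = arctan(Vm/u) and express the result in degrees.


beta = arctan(11.4 / 26.5) = 23.2768 degrees


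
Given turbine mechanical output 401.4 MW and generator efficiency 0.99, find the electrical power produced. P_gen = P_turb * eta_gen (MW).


P_gen = 401.4 * 0.99 = 397.3860 MW


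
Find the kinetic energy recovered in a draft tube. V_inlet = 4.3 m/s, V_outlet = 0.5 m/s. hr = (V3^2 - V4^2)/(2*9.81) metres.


hr = (4.3^2 - 0.5^2) / (2*9.81) = 0.9297 m


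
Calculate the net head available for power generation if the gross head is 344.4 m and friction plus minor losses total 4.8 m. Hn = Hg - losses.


Hn = 344.4 - 4.8 = 339.6000 m


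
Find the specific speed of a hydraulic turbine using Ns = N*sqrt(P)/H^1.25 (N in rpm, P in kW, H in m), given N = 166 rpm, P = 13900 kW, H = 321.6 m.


Ns = 166 * 13900^0.5 / 321.6^1.25 = 14.3705


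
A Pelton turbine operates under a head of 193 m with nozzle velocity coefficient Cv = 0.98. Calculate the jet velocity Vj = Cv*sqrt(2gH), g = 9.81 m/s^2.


Vj = 0.98 * sqrt(2*9.81*193) = 60.3051 m/s


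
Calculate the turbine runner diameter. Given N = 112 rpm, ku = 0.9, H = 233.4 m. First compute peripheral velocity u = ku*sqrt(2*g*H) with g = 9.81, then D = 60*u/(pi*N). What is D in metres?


u = 0.9 * sqrt(2*9.81*233.4) = 60.9035 m/s
D = 60 * 60.9035 / (pi * 112) = 10.3855 m


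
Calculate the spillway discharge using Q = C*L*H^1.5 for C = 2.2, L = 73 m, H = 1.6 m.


Q = 2.2 * 73 * 1.6^1.5 = 325.0315 m^3/s


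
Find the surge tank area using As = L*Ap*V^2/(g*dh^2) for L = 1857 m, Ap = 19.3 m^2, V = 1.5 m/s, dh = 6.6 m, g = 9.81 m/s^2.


As = 1857 * 19.3 * 1.5^2 / (9.81 * 6.6^2) = 188.7100 m^2


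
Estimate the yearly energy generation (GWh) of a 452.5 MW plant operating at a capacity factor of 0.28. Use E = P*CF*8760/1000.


E = 452.5 * 0.28 * 8760 / 1000 = 1109.8920 GWh


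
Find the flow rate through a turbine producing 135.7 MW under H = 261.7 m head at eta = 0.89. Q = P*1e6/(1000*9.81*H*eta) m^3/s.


Q = 135.7 * 1e6 / (1000 * 9.81 * 261.7 * 0.89) = 59.3905 m^3/s


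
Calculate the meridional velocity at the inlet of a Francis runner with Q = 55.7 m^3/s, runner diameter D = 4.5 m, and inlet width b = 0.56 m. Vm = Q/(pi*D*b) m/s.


Vm = 55.7 / (pi * 4.5 * 0.56) = 7.0357 m/s


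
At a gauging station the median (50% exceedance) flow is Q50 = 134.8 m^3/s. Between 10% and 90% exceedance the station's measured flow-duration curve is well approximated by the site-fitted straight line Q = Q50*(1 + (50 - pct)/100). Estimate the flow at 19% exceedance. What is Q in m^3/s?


Q = 134.8 * (1 + (50 - 19)/100) = 176.5880 m^3/s


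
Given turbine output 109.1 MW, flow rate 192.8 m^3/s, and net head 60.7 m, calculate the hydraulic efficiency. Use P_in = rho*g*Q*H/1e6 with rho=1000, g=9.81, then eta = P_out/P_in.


P_in = 1000 * 9.81 * 192.8 * 60.7 / 1e6 = 114.8060 MW
eta = 109.1 / 114.8060 = 0.9503


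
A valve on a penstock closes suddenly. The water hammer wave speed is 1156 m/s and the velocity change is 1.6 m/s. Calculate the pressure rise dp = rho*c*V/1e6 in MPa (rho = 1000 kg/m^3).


dp = 1000 * 1156 * 1.6 / 1e6 = 1.8496 MPa


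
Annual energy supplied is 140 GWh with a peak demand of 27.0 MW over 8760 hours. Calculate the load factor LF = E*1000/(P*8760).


LF = 140 * 1000 / (27.0 * 8760) = 0.5919


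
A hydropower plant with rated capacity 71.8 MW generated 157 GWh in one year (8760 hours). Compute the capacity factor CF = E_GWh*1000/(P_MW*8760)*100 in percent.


CF = 157 * 1000 / (71.8 * 8760) * 100 = 24.9615 %


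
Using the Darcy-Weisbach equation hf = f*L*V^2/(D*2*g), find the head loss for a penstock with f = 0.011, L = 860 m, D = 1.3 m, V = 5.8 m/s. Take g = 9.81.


hf = 0.011 * 860 * 5.8^2 / (1.3 * 2 * 9.81) = 12.4768 m


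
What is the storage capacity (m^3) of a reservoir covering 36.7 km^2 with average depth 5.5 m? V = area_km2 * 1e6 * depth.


V = 36.7 * 1e6 * 5.5 = 2.0185e+08 m^3


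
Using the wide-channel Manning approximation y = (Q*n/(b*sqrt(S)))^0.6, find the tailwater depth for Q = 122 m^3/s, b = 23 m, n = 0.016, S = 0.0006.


y = (122 * 0.016 / (23 * 0.0006^0.5))^0.6 = 2.1077 m


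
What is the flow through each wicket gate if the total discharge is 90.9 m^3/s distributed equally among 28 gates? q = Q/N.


q = 90.9 / 28 = 3.2464 m^3/s


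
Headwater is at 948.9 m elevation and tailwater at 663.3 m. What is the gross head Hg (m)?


Hg = 948.9 - 663.3 = 285.6000 m


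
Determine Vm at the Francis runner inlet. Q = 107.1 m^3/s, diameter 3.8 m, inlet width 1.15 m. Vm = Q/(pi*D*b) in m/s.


Vm = 107.1 / (pi * 3.8 * 1.15) = 7.8011 m/s


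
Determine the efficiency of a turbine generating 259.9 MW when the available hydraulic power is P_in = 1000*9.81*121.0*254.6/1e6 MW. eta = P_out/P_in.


P_in = 1000 * 9.81 * 121.0 * 254.6 / 1e6 = 302.2127 MW
eta = 259.9 / 302.2127 = 0.8600


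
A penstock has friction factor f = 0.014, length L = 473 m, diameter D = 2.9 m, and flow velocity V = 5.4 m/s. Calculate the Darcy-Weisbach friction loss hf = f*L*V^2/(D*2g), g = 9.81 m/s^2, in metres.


hf = 0.014 * 473 * 5.4^2 / (2.9 * 2 * 9.81) = 3.3937 m


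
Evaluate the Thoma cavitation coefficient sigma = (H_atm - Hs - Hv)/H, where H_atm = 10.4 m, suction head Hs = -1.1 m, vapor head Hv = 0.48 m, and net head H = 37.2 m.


sigma = (10.4 - (-1.1) - 0.48) / 37.2 = 0.2962


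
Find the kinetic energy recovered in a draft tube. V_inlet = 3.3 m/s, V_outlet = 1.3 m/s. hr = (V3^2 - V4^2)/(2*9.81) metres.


hr = (3.3^2 - 1.3^2) / (2*9.81) = 0.4689 m


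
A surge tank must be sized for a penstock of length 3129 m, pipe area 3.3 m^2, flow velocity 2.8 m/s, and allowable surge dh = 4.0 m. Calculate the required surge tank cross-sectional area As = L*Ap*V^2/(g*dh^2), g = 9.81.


As = 3129 * 3.3 * 2.8^2 / (9.81 * 4.0^2) = 515.7587 m^2


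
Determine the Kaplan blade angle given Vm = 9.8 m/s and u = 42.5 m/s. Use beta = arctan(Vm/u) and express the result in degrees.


beta = arctan(9.8 / 42.5) = 12.9848 degrees


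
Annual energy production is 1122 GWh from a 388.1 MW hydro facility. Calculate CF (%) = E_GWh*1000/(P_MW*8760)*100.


CF = 1122 * 1000 / (388.1 * 8760) * 100 = 33.0024 %


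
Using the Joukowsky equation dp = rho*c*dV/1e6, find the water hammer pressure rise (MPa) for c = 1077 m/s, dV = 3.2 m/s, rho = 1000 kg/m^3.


dp = 1000 * 1077 * 3.2 / 1e6 = 3.4464 MPa


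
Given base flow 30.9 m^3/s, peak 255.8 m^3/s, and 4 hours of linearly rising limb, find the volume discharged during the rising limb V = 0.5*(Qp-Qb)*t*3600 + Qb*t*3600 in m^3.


V = 0.5*(255.8 - 30.9)*4*3600 + 30.9*4*3600 = 2.0642e+06 m^3


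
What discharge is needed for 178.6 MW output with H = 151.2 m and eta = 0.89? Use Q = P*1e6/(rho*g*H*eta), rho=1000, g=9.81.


Q = 178.6 * 1e6 / (1000 * 9.81 * 151.2 * 0.89) = 135.2915 m^3/s


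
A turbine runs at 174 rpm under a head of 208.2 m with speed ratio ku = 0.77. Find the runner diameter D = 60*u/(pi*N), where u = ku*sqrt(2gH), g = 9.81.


u = 0.77 * sqrt(2*9.81*208.2) = 49.2131 m/s
D = 60 * 49.2131 / (pi * 174) = 5.4017 m


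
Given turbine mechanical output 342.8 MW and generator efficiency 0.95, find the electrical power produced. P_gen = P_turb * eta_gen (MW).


P_gen = 342.8 * 0.95 = 325.6600 MW


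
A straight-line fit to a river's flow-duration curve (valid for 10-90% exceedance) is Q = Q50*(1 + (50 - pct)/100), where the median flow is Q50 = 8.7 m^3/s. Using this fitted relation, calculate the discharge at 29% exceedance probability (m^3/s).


Q = 8.7 * (1 + (50 - 29)/100) = 10.5270 m^3/s


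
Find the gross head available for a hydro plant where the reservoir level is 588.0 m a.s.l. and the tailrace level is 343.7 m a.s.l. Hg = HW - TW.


Hg = 588.0 - 343.7 = 244.3000 m


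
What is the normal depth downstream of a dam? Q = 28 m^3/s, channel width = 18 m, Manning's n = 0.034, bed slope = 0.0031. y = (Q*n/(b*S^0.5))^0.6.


y = (28 * 0.034 / (18 * 0.0031^0.5))^0.6 = 0.9696 m


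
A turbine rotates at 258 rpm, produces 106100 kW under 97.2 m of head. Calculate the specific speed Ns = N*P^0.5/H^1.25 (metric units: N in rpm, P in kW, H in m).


Ns = 258 * 106100^0.5 / 97.2^1.25 = 275.3560


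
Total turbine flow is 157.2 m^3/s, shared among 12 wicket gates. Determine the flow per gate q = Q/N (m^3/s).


q = 157.2 / 12 = 13.1000 m^3/s


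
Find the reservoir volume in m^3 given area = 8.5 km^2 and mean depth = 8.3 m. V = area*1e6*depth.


V = 8.5 * 1e6 * 8.3 = 7.0550e+07 m^3


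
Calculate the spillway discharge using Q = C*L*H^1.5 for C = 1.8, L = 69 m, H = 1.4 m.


Q = 1.8 * 69 * 1.4^1.5 = 205.7376 m^3/s


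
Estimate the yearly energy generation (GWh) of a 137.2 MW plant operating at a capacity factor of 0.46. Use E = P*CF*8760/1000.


E = 137.2 * 0.46 * 8760 / 1000 = 552.8611 GWh


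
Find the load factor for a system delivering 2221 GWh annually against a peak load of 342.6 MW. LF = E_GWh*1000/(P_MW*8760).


LF = 2221 * 1000 / (342.6 * 8760) = 0.7400


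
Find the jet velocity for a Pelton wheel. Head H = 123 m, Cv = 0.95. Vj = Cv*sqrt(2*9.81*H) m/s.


Vj = 0.95 * sqrt(2*9.81*123) = 46.6687 m/s


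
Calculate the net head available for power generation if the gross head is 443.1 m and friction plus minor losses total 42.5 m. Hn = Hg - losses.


Hn = 443.1 - 42.5 = 400.6000 m


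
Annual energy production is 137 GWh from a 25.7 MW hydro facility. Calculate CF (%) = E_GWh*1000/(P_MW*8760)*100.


CF = 137 * 1000 / (25.7 * 8760) * 100 = 60.8532 %


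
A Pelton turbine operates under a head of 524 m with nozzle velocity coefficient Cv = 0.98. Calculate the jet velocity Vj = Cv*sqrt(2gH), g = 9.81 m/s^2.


Vj = 0.98 * sqrt(2*9.81*524) = 99.3668 m/s


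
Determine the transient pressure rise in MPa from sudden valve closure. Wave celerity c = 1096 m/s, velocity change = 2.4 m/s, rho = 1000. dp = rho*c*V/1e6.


dp = 1000 * 1096 * 2.4 / 1e6 = 2.6304 MPa


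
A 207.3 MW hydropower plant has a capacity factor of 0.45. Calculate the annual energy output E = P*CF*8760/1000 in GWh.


E = 207.3 * 0.45 * 8760 / 1000 = 817.1766 GWh


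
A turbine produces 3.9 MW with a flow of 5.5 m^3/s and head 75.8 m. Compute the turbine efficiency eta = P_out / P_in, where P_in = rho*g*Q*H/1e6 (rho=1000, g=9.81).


P_in = 1000 * 9.81 * 5.5 * 75.8 / 1e6 = 4.0898 MW
eta = 3.9 / 4.0898 = 0.9536


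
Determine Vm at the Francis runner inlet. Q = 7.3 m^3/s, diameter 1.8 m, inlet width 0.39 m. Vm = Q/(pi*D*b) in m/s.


Vm = 7.3 / (pi * 1.8 * 0.39) = 3.3101 m/s


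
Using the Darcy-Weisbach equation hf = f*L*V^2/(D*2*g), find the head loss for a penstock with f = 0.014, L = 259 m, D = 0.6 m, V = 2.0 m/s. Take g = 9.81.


hf = 0.014 * 259 * 2.0^2 / (0.6 * 2 * 9.81) = 1.2321 m


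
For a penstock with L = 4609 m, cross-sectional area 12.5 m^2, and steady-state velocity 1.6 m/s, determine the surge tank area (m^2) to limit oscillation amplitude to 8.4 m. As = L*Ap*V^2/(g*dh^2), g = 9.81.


As = 4609 * 12.5 * 1.6^2 / (9.81 * 8.4^2) = 213.0733 m^2


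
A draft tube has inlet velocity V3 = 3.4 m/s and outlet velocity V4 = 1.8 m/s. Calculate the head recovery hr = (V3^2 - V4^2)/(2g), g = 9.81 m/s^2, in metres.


hr = (3.4^2 - 1.8^2) / (2*9.81) = 0.4241 m


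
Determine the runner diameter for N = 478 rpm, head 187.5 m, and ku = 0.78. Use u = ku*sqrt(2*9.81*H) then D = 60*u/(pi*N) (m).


u = 0.78 * sqrt(2*9.81*187.5) = 47.3091 m/s
D = 60 * 47.3091 / (pi * 478) = 1.8902 m


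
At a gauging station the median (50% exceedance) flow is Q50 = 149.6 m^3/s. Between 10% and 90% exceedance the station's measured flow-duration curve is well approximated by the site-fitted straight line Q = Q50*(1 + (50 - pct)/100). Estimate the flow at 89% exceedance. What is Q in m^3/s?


Q = 149.6 * (1 + (50 - 89)/100) = 91.2560 m^3/s


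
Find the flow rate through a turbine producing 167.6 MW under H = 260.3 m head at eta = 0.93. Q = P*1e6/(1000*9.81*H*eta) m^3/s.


Q = 167.6 * 1e6 / (1000 * 9.81 * 260.3 * 0.93) = 70.5745 m^3/s


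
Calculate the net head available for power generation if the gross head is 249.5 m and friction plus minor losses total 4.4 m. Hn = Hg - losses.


Hn = 249.5 - 4.4 = 245.1000 m


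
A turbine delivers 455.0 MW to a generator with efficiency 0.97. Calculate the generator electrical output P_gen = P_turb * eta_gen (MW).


P_gen = 455.0 * 0.97 = 441.3500 MW


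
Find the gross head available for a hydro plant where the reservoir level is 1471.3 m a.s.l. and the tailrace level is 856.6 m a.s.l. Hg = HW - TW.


Hg = 1471.3 - 856.6 = 614.7000 m


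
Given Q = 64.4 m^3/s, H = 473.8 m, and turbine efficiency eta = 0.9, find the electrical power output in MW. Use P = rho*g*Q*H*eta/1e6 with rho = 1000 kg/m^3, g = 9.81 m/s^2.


P = 1000 * 9.81 * 64.4 * 473.8 * 0.9 / 1e6 = 269.3968 MW


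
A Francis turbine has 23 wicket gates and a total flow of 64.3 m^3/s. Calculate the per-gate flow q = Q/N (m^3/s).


q = 64.3 / 23 = 2.7957 m^3/s


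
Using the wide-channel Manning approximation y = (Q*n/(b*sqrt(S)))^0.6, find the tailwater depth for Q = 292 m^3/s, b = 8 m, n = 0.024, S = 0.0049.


y = (292 * 0.024 / (8 * 0.0049^0.5))^0.6 = 4.5545 m


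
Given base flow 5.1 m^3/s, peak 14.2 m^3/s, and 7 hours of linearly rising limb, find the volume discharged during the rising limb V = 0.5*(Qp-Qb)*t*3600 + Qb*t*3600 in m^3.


V = 0.5*(14.2 - 5.1)*7*3600 + 5.1*7*3600 = 243180.0000 m^3


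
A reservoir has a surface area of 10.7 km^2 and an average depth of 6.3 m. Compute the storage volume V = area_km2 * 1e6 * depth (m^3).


V = 10.7 * 1e6 * 6.3 = 6.7410e+07 m^3


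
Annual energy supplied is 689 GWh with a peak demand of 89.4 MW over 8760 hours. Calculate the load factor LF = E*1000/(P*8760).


LF = 689 * 1000 / (89.4 * 8760) = 0.8798


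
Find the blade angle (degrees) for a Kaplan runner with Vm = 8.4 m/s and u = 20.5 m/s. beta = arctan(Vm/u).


beta = arctan(8.4 / 20.5) = 22.2817 degrees


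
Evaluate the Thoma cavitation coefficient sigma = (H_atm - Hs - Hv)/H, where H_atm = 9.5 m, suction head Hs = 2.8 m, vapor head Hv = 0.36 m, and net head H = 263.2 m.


sigma = (9.5 - 2.8 - 0.36) / 263.2 = 0.0241


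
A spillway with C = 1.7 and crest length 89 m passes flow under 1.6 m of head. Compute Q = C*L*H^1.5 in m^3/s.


Q = 1.7 * 89 * 1.6^1.5 = 306.2097 m^3/s


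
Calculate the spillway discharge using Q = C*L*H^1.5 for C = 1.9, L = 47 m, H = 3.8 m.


Q = 1.9 * 47 * 3.8^1.5 = 661.4954 m^3/s


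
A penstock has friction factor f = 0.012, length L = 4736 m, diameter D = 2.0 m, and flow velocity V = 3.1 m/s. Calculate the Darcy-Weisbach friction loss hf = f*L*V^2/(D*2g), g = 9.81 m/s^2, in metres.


hf = 0.012 * 4736 * 3.1^2 / (2.0 * 2 * 9.81) = 13.9183 m


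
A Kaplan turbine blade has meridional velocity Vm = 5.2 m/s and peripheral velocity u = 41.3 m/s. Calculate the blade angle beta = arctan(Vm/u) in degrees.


beta = arctan(5.2 / 41.3) = 7.1762 degrees


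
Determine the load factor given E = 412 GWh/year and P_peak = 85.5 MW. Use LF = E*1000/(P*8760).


LF = 412 * 1000 / (85.5 * 8760) = 0.5501


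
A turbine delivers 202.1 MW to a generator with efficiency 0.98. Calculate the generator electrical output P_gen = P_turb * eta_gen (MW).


P_gen = 202.1 * 0.98 = 198.0580 MW


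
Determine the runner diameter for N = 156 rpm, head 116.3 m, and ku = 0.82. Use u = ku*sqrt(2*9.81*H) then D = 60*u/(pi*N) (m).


u = 0.82 * sqrt(2*9.81*116.3) = 39.1700 m/s
D = 60 * 39.1700 / (pi * 156) = 4.7955 m


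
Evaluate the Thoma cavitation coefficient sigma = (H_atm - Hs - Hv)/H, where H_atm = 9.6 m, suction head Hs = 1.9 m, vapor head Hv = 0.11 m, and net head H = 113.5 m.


sigma = (9.6 - 1.9 - 0.11) / 113.5 = 0.0669


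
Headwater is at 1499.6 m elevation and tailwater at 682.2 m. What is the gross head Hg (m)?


Hg = 1499.6 - 682.2 = 817.4000 m


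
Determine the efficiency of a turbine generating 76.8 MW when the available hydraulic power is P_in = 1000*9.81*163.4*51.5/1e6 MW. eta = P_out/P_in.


P_in = 1000 * 9.81 * 163.4 * 51.5 / 1e6 = 82.5521 MW
eta = 76.8 / 82.5521 = 0.9303


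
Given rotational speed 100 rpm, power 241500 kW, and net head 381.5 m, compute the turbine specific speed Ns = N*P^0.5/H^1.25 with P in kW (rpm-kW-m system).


Ns = 100 * 241500^0.5 / 381.5^1.25 = 29.1468


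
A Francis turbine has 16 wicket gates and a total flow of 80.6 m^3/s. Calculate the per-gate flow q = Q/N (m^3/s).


q = 80.6 / 16 = 5.0375 m^3/s


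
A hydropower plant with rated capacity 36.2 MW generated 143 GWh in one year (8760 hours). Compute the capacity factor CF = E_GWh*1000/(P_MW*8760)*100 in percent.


CF = 143 * 1000 / (36.2 * 8760) * 100 = 45.0945 %


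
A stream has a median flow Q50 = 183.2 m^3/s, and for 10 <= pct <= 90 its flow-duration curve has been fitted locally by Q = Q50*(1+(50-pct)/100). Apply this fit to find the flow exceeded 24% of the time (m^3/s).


Q = 183.2 * (1 + (50 - 24)/100) = 230.8320 m^3/s


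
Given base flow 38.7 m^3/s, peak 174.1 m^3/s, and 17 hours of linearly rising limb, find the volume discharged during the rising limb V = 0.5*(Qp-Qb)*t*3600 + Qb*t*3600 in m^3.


V = 0.5*(174.1 - 38.7)*17*3600 + 38.7*17*3600 = 6.5117e+06 m^3


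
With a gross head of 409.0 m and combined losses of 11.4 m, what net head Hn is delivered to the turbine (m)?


Hn = 409.0 - 11.4 = 397.6000 m


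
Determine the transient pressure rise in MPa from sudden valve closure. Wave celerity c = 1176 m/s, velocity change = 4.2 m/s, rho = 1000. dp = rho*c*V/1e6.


dp = 1000 * 1176 * 4.2 / 1e6 = 4.9392 MPa


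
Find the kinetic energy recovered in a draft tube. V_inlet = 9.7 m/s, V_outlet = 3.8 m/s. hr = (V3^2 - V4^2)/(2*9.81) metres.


hr = (9.7^2 - 3.8^2) / (2*9.81) = 4.0596 m


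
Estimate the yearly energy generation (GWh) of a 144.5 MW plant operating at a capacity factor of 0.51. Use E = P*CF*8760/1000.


E = 144.5 * 0.51 * 8760 / 1000 = 645.5682 GWh


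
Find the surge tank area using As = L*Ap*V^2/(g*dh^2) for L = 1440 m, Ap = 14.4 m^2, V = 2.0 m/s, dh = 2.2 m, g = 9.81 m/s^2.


As = 1440 * 14.4 * 2.0^2 / (9.81 * 2.2^2) = 1746.9103 m^2


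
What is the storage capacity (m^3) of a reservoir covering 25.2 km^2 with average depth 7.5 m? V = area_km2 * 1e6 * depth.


V = 25.2 * 1e6 * 7.5 = 1.8900e+08 m^3


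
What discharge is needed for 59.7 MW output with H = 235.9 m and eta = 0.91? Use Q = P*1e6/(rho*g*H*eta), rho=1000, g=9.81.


Q = 59.7 * 1e6 / (1000 * 9.81 * 235.9 * 0.91) = 28.3489 m^3/s


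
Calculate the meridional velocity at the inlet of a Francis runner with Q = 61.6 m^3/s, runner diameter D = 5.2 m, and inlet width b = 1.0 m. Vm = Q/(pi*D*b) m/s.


Vm = 61.6 / (pi * 5.2 * 1.0) = 3.7707 m/s


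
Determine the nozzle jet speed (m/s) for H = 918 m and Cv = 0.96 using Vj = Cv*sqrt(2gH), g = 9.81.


Vj = 0.96 * sqrt(2*9.81*918) = 128.8374 m/s


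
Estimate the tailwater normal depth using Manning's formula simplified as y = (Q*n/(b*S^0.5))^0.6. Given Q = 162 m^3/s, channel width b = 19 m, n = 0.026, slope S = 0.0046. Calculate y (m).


y = (162 * 0.026 / (19 * 0.0046^0.5))^0.6 = 2.0352 m


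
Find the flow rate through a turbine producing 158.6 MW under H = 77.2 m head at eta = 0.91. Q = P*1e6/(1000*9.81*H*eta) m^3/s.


Q = 158.6 * 1e6 / (1000 * 9.81 * 77.2 * 0.91) = 230.1312 m^3/s


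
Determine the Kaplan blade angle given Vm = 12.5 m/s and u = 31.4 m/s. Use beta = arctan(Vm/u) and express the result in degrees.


beta = arctan(12.5 / 31.4) = 21.7070 degrees


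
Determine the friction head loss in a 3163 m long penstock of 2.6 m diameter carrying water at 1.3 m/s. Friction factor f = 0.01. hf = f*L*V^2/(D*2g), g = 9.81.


hf = 0.01 * 3163 * 1.3^2 / (2.6 * 2 * 9.81) = 1.0479 m


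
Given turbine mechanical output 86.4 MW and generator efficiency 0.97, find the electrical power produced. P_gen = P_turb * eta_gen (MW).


P_gen = 86.4 * 0.97 = 83.8080 MW


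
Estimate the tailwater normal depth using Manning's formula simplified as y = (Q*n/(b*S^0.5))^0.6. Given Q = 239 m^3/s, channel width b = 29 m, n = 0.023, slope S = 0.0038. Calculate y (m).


y = (239 * 0.023 / (29 * 0.0038^0.5))^0.6 = 1.9620 m


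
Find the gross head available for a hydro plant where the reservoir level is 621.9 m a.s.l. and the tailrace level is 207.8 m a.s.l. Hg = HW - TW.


Hg = 621.9 - 207.8 = 414.1000 m


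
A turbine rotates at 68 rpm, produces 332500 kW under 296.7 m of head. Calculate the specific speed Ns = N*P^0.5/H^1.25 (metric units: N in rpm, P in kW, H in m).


Ns = 68 * 332500^0.5 / 296.7^1.25 = 31.8425


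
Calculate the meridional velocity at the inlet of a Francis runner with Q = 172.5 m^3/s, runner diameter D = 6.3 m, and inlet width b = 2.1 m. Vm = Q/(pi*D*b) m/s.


Vm = 172.5 / (pi * 6.3 * 2.1) = 4.1503 m/s


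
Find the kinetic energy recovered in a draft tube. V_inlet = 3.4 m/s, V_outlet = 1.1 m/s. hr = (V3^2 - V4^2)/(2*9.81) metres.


hr = (3.4^2 - 1.1^2) / (2*9.81) = 0.5275 m


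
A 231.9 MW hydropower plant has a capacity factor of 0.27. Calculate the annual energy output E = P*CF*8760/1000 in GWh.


E = 231.9 * 0.27 * 8760 / 1000 = 548.4899 GWh


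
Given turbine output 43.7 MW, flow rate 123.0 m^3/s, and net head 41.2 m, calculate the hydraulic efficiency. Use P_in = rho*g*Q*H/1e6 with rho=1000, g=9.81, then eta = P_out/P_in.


P_in = 1000 * 9.81 * 123.0 * 41.2 / 1e6 = 49.7132 MW
eta = 43.7 / 49.7132 = 0.8790


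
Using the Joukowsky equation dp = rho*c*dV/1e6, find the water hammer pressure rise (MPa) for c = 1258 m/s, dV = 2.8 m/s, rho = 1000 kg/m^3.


dp = 1000 * 1258 * 2.8 / 1e6 = 3.5224 MPa


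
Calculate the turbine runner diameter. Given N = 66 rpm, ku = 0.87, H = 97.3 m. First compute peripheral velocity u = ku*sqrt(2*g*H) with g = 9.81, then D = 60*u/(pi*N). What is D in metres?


u = 0.87 * sqrt(2*9.81*97.3) = 38.0124 m/s
D = 60 * 38.0124 / (pi * 66) = 10.9997 m


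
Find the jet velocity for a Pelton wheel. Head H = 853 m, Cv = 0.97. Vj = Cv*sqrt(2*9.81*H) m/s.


Vj = 0.97 * sqrt(2*9.81*853) = 125.4861 m/s


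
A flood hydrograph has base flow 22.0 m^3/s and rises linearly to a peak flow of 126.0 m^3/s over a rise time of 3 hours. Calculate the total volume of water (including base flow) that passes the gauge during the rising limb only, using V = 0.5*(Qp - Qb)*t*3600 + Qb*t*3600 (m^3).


V = 0.5*(126.0 - 22.0)*3*3600 + 22.0*3*3600 = 799200.0000 m^3


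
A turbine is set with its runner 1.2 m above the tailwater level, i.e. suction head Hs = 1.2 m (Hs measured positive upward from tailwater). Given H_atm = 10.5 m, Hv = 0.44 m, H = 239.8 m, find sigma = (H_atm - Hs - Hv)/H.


sigma = (10.5 - 1.2 - 0.44) / 239.8 = 0.0369


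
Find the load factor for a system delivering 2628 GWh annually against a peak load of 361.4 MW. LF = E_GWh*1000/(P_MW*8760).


LF = 2628 * 1000 / (361.4 * 8760) = 0.8301
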